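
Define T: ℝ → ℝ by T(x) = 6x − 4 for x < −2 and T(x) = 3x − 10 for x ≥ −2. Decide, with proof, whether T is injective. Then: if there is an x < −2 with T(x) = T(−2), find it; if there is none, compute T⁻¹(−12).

Both pieces are strictly increasing (slopes 6 and 3), so each is injective on its own interval.
The left piece maps (−∞, −2) onto (−∞, −16); the right piece maps [−2, ∞) onto [−16, ∞).
These images are disjoint, so no value is attained by both pieces. Therefore T is injective.
Because the two images are disjoint, no x < −2 has T(x) = T(−2), so we compute T⁻¹(−12): −12 lies in [−16, ∞), so solve 3x − 10 = −12: x = (−12 + 10)/3 = −2/3.

-2/3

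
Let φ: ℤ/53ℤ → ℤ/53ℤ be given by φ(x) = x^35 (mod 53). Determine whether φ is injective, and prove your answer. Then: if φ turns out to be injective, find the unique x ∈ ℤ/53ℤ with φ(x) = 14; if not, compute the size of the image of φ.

41

Since 53 is prime, the nonzero elements of ℤ/53ℤ form a cyclic group of order 52.
As gcd(35, 52) = 1, raising to the 35th power is a bijection on this group: if x_1^35 ≡ x_2^35 then (x_1x_2^{−1})^35 = 1, and the only element of order dividing gcd(35, 52) = 1 is 1, so x_1 = x_2.
With φ(0) = 0 this makes φ injective on all of ℤ/53ℤ, hence bijective (finite equal-size domain and codomain). In particular φ is injective.
Since φ is injective, we find the preimage of 14. The inverse of x ↦ x^35 on (ℤ/53ℤ)^× is x ↦ x^3, because 35·3 = 105 = 2·52 + 1 ≡ 1 (mod 52) and x^{52} = 1 for x ≠ 0 (Fermat). So φ⁻¹(14) = 14^3 mod 53.
Repeated squaring mod 53: 14^1 ≡ 14, 14^2 ≡ 14² = 196 ≡ 37. Since 3 = 2 + 1, 14^3 ≡ 37·14: 37·14 = 518 ≡ 41. So 14^3 ≡ 41 (mod 53).
Hence φ⁻¹(14) = 41.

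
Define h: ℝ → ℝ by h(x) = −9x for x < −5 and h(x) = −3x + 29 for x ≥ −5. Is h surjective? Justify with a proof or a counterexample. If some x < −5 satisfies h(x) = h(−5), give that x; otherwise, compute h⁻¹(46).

Both pieces are strictly decreasing (slopes −9 and −3), so each is injective on its own interval.
The left piece maps (−∞, −5) onto (45, ∞); the right piece maps [−5, ∞) onto (−∞, 44].
The union (45, ∞) ∪ (−∞, 44] omits the interval between 45 and 44; in particular 45 has no preimage. So h is not surjective.
Because the two images are disjoint, no x < −5 has h(x) = h(−5), so we compute h⁻¹(46): 46 lies in (45, ∞), so solve −9x = 46: x = (46 − 0)/(−9) = −46/9.

-46/9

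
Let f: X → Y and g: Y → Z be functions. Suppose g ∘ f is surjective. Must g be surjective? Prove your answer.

surjective

Let c ∈ Z. Since g ∘ f is surjective, some a ∈ X has g(f(a)) = c. Then b = f(a) ∈ Y satisfies g(b) = c. So g is surjective.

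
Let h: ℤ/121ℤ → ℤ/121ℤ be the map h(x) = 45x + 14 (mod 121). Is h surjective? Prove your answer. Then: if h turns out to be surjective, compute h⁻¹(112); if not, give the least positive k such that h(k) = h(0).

21

Recall: h is surjective if every y in the codomain equals h(x) for some x in the domain.
Since gcd(45, 121) = 1, 45 is invertible modulo 121. Euclid's algorithm: 121 = 2·45 + 31, 45 = 1·31 + 14, 31 = 2·14 + 3, 14 = 4·3 + 2, 3 = 1·2 + 1; back-substituting gives 1 = 78·45 − 29·121, so 45⁻¹ ≡ 78 (mod 121).
For any y ∈ ℤ/121ℤ, x = 78(y − 14) mod 121 satisfies h(x) = 45·78(y − 14) + 14 ≡ y (since 45·78 ≡ 1 mod 121). So every y has a preimage.
So h is surjective.
Since h is surjective, we compute h⁻¹(112): solve 45x + 14 ≡ 112 (mod 121), i.e. 45x ≡ 98 (mod 121).
Multiplying by 45⁻¹ = 78 gives x ≡ 78·98 = 7644 = 63·121 + 21 ≡ 21 (mod 121).
Check: h(21) = 45·21 + 14 = 959 = 7·121 + 112 ≡ 112 (mod 121).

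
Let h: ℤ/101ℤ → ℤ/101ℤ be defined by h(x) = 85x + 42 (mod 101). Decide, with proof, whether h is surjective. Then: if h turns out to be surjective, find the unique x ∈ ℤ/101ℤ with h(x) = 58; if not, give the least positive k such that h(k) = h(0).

Since gcd(85, 101) = 1, 85 is invertible modulo 101. Euclid's algorithm: 101 = 1·85 + 16, 85 = 5·16 + 5, 16 = 3·5 + 1; back-substituting gives 1 = 82·85 − 69·101, so 85⁻¹ ≡ 82 (mod 101).
Then y ↦ 82(y − 42) is a two-sided inverse to h, so every y ∈ ℤ/101ℤ has a preimage.
Hence h is surjective.
Since h is surjective, we find h⁻¹(58): we need 85x ≡ 58 − 42 ≡ 16 (mod 101). Using 85⁻¹ = 82: x ≡ 82·16 = 1312 = 12·101 + 100, so x = 100.
Check: h(100) = 85·100 + 42 = 8542 = 84·101 + 58 ≡ 58 (mod 101).

100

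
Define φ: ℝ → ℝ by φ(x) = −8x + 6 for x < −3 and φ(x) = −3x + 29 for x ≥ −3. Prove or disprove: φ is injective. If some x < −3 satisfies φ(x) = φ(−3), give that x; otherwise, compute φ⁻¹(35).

Both pieces are strictly decreasing (slopes −8 and −3), so each is injective on its own interval.
The left piece maps (−∞, −3) onto (30, ∞); the right piece maps [−3, ∞) onto (−∞, 38].
These images overlap. In particular φ(−3) = 38 (right piece), and solving −8x + 6 = 38 on the left piece gives x = −4 < −3.
So φ(−4) = φ(−3) with −4 ≠ −3, and φ is not injective. This x = −4 is the requested value below −3.

-4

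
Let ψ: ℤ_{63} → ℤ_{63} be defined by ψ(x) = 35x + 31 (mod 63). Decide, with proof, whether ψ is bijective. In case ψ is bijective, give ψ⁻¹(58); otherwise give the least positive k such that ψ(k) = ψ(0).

We have gcd(35, 63) = 7 > 1. Taking x_1 = 0 and x_2 = 9: ψ(0) = 31 and ψ(9) = 35·9 + 31 = 346 ≡ 31 (mod 63).
So ψ(0) = ψ(9) while 0 ≠ 9, therefore ψ is not injective, hence not bijective.
Since ψ is not bijective, we find the least positive k with ψ(k) = ψ(0): this means 35k ≡ 0 (mod 63), i.e. 63 ∣ 35k. Since gcd(35, 63) = 7, dividing through by 7 this holds exactly when 9 ∣ 5k, and as gcd(5, 9) = 1, exactly when 9 ∣ k.
The smallest positive such k is 9.

9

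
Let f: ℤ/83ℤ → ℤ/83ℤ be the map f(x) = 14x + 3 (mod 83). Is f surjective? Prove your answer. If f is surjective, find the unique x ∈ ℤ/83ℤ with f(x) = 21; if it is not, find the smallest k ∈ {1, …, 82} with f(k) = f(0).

By definition, f is surjective if every y in the codomain equals f(x) for some x in the domain.
Since gcd(14, 83) = 1, 14 is invertible modulo 83. Euclid's algorithm: 83 = 5·14 + 13, 14 = 1·13 + 1; back-substituting gives 1 = 6·14 − 1·83, so 14⁻¹ ≡ 6 (mod 83).
For any y ∈ ℤ/83ℤ, x = 6(y − 3) mod 83 satisfies f(x) = 14·6(y − 3) + 3 ≡ y (since 14·6 ≡ 1 mod 83). So every y has a preimage.
Therefore f is surjective.
Since f is surjective, we find f⁻¹(21): we need 14x ≡ 21 − 3 ≡ 18 (mod 83). Using 14⁻¹ = 6: x ≡ 6·18 = 108 = 1·83 + 25, so x = 25.
Check: f(25) = 14·25 + 3 = 353 = 4·83 + 21 ≡ 21 (mod 83).

25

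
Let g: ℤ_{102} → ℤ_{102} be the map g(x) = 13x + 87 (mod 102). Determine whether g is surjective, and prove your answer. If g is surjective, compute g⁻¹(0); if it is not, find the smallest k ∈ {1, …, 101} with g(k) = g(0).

9

Since gcd(13, 102) = 1, 13 is invertible modulo 102. Euclid's algorithm: 102 = 7·13 + 11, 13 = 1·11 + 2, 11 = 5·2 + 1; back-substituting gives 1 = 55·13 − 7·102, so 13⁻¹ ≡ 55 (mod 102).
For any y ∈ ℤ_{102}, x = 55(y − 87) mod 102 satisfies g(x) = 13·55(y − 87) + 87 ≡ y (since 13·55 ≡ 1 mod 102). So every y has a preimage.
So g is surjective.
Since g is surjective, we find g⁻¹(0): we need 13x ≡ 0 − 87 ≡ 15 (mod 102). Using 13⁻¹ = 55: x ≡ 55·15 = 825 = 8·102 + 9, so x = 9.
Check: g(9) = 13·9 + 87 = 204 = 2·102 + 0 ≡ 0 (mod 102).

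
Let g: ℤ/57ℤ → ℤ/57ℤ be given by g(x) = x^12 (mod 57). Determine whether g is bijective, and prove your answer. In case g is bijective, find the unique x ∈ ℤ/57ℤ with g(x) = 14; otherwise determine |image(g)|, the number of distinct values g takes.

8

g(2): Repeated squaring mod 57: 2^1 ≡ 2, 2^2 ≡ 2² = 4, 2^4 ≡ 4² = 16, 2^8 ≡ 16² = 256 ≡ 28. Since 12 = 8 + 4, 2^12 ≡ 28·16: 28·16 = 448 ≡ 49. So 2^12 ≡ 49 (mod 57).
g(5): Repeated squaring mod 57: 5^1 ≡ 5, 5^2 ≡ 5² = 25, 5^4 ≡ 25² = 625 ≡ 55, 5^8 ≡ 55² = 3025 ≡ 4. Since 12 = 8 + 4, 5^12 ≡ 4·55: 4·55 = 220 ≡ 49. So 5^12 ≡ 49 (mod 57).
So g(2) = g(5) = 49 while 2 ≠ 5, thus g is not injective, hence not bijective.
Since g is not bijective, we determine |image(g)|. Computing x^12 mod 57 for each x (by repeated squaring, reducing mod 57 at every step), the values g(0), g(1), …, g(56) are: 0, 1, 49, 30, 7, 49, 45, 1, 1, 45, 7, 1, 39, 7, 49, 45, 49, 49, 39, 19, 1, 30, 49, 7, 30, 7, 1, 39, 7, 7, 39, 1, 7, 30, 7, 49, 30, 1, 19, 39, 49, 49, 45, 49, 7, 39, 1, 7, 45, 1, 1, 45, 49, 7, 30, 49, 1.
The distinct values are {0, 1, 7, 19, 30, 39, 45, 49}; there are 8 of them.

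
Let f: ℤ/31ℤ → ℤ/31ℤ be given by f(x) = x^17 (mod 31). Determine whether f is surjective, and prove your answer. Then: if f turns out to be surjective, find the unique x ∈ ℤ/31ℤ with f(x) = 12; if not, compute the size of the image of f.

Since 31 is prime, the nonzero elements of ℤ/31ℤ form a cyclic group of order 30.
As gcd(17, 30) = 1, raising to the 17th power is a bijection on this group: if u^17 ≡ v^17 then (uv^{−1})^17 = 1, and the only element of order dividing gcd(17, 30) = 1 is 1, so u = v.
With f(0) = 0 this makes f injective on all of ℤ/31ℤ, hence bijective (finite equal-size domain and codomain). In particular f is surjective.
Since f is surjective, we find the preimage of 12. The inverse of x ↦ x^17 on (ℤ/31ℤ)^× is x ↦ x^23, because 17·23 = 391 = 13·30 + 1 ≡ 1 (mod 30) and x^{30} = 1 for x ≠ 0 (Fermat). So f⁻¹(12) = 12^23 mod 31.
Repeated squaring mod 31: 12^1 ≡ 12, 12^2 ≡ 12² = 144 ≡ 20, 12^4 ≡ 20² = 400 ≡ 28, 12^8 ≡ 28² = 784 ≡ 9, 12^16 ≡ 9² = 81 ≡ 19. Since 23 = 16 + 4 + 2 + 1, 12^23 ≡ 19·28·20·12: 19·28 = 532 ≡ 5, then 5·20 = 100 ≡ 7, then 7·12 = 84 ≡ 22. So 12^23 ≡ 22 (mod 31).
Hence f⁻¹(12) = 22.

22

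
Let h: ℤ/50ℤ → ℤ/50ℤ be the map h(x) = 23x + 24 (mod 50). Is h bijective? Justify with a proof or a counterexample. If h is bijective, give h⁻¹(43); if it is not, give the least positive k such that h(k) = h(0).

Recall: h is injective when h(x_1) = h(x_2) forces x_1 = x_2.
If h(x_1) = h(x_2), then 23x_1 ≡ 23x_2 (mod 50). Because gcd(23, 50) = 1, we may cancel 23 to get x_1 ≡ x_2 (mod 50).
We now compute 23⁻¹ mod 50 explicitly. Euclid's algorithm: 50 = 2·23 + 4, 23 = 5·4 + 3, 4 = 1·3 + 1; back-substituting gives 1 = 37·23 − 17·50, so 23⁻¹ ≡ 37 (mod 50).
For any y ∈ ℤ/50ℤ, x = 37(y − 24) mod 50 satisfies h(x) = 23·37(y − 24) + 24 ≡ y (since 23·37 ≡ 1 mod 50). So every y has a preimage.
So h is bijective.
Since h is bijective, we compute h⁻¹(43): solve 23x + 24 ≡ 43 (mod 50), i.e. 23x ≡ 19 (mod 50).
Multiplying by 23⁻¹ = 37 gives x ≡ 37·19 = 703 = 14·50 + 3 ≡ 3 (mod 50).
Check: h(3) = 23·3 + 24 = 93 = 1·50 + 43 ≡ 43 (mod 50).

3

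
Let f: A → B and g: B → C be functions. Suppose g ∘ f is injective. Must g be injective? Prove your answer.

not injective

No. Take A = {1, 2, 3}, B = {1, 2, 3, 4, 5}, C = {1, 2, 3, 4, 5}, f(a) = a for each a ∈ A, and g(b) = 4 if b ∈ {4, 5} else g(b) = b.
Then g ∘ f = f is injective (A ⊂ B and f is the inclusion), but g(4) = g(5) = 4 with 4 ≠ 5, so g is not injective.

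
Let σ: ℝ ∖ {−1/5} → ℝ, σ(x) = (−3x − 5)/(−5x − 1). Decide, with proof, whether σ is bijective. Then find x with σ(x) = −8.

If σ(x) = 3/5, cross-multiplying gives −5(−3x − 5) = −3(−5x − 1), which simplifies to 25 = 3 — false.  So 3/5 has no preimage and σ is not surjective.
Therefore σ is not bijective.
Solving σ(x) = −8: cross-multiplying gives −3x − 5 = −8(−5x − 1), which rearranges to −43x = 13, so x = −13/43.

-13/43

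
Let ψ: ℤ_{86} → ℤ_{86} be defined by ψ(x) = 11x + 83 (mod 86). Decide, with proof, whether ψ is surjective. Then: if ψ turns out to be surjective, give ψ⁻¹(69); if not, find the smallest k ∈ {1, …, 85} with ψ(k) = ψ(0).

Since gcd(11, 86) = 1, 11 is invertible modulo 86. Euclid's algorithm: 86 = 7·11 + 9, 11 = 1·9 + 2, 9 = 4·2 + 1; back-substituting gives 1 = 47·11 − 6·86, so 11⁻¹ ≡ 47 (mod 86).
For any y ∈ ℤ_{86}, x = 47(y − 83) mod 86 satisfies ψ(x) = 11·47(y − 83) + 83 ≡ y (since 11·47 ≡ 1 mod 86). So every y has a preimage.
Thus ψ is surjective.
Since ψ is surjective, we find ψ⁻¹(69): we need 11x ≡ 69 − 83 ≡ 72 (mod 86). Using 11⁻¹ = 47: x ≡ 47·72 = 3384 = 39·86 + 30, so x = 30.
Check: ψ(30) = 11·30 + 83 = 413 = 4·86 + 69 ≡ 69 (mod 86).

30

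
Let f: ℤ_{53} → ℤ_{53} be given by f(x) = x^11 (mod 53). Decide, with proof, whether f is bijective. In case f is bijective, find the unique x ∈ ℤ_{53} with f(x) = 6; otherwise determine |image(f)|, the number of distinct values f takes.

37

Since 53 is prime, the nonzero elements of ℤ_{53} form a cyclic group of order 52.
As gcd(11, 52) = 1, raising to the 11th power is a bijection on this group: if s^11 ≡ t^11 then (st^{−1})^11 = 1, and the only element of order dividing gcd(11, 52) = 1 is 1, so s = t.
With f(0) = 0 this makes f injective on all of ℤ_{53}, hence bijective (finite equal-size domain and codomain). In particular f is bijective.
Since f is bijective, we find the preimage of 6. The inverse of x ↦ x^11 on (ℤ_{53})^× is x ↦ x^19, because 11·19 = 209 = 4·52 + 1 ≡ 1 (mod 52) and x^{52} = 1 for x ≠ 0 (Fermat). So f⁻¹(6) = 6^19 mod 53.
Repeated squaring mod 53: 6^1 ≡ 6, 6^2 ≡ 6² = 36, 6^4 ≡ 36² = 1296 ≡ 24, 6^8 ≡ 24² = 576 ≡ 46, 6^16 ≡ 46² = 2116 ≡ 49. Since 19 = 16 + 2 + 1, 6^19 ≡ 49·36·6: 49·36 = 1764 ≡ 15, then 15·6 = 90 ≡ 37. So 6^19 ≡ 37 (mod 53).
Hence f⁻¹(6) = 37.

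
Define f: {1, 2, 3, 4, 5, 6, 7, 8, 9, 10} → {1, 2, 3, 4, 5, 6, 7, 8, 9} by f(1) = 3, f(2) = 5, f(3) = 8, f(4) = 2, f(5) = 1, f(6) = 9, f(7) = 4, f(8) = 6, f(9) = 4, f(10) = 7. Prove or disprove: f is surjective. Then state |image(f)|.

Every element of the codomain has a preimage: 1 = f(5), 2 = f(4), 3 = f(1), 4 = f(7), 5 = f(2), 6 = f(8), 7 = f(10), 8 = f(3), 9 = f(6).
So f is surjective.
The image of f is {1, 2, 3, 4, 5, 6, 7, 8, 9}, which has 9 elements.

9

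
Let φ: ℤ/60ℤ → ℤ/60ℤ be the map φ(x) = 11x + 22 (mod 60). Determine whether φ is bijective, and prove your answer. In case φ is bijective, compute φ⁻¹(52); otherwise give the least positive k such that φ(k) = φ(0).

30

Recall: φ is injective if φ(s) = φ(t) implies s = t.
Suppose φ(s) = φ(t) in ℤ/60ℤ. Then 11s + 22 ≡ 11t + 22 (mod 60), therefore 11(s − t) ≡ 0 (mod 60).
Since gcd(11, 60) = 1, 11 is invertible modulo 60, thus s − t ≡ 0 (mod 60), i.e. s = t.
We now compute 11⁻¹ mod 60 explicitly. Euclid's algorithm: 60 = 5·11 + 5, 11 = 2·5 + 1; back-substituting gives 1 = 11·11 − 2·60, so 11⁻¹ ≡ 11 (mod 60).
Then y ↦ 11(y − 22) is a two-sided inverse to φ, so every y ∈ ℤ/60ℤ has a preimage.
Therefore φ is bijective.
Since φ is bijective, we find φ⁻¹(52): we need 11x ≡ 52 − 22 ≡ 30 (mod 60). Using 11⁻¹ = 11: x ≡ 11·30 = 330 = 5·60 + 30, so x = 30.
Check: φ(30) = 11·30 + 22 = 352 = 5·60 + 52 ≡ 52 (mod 60).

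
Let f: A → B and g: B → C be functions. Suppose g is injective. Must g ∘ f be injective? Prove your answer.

No. Take A = {0, 1}, B = C = {0, 1, 2, 3, 4, 5}, f(0) = f(1) = 0, and g = identity (injective).
Then (g ∘ f)(0) = (g ∘ f)(1) = 0 with 0 ≠ 1, so g ∘ f is not injective.

not injective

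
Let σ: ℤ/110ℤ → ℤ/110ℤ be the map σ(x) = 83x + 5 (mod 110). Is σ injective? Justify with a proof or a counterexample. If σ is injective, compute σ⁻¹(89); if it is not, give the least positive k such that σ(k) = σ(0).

Recall that injectivity means: for all s, t in the domain, σ(s) = σ(t) implies s = t.
Suppose σ(s) = σ(t) in ℤ/110ℤ. Then 83s + 5 ≡ 83t + 5 (mod 110), so 83(s − t) ≡ 0 (mod 110).
Since gcd(83, 110) = 1, 83 is invertible modulo 110, so s − t ≡ 0 (mod 110), i.e. s = t.
Thus σ is injective.
We now compute 83⁻¹ mod 110 explicitly. Euclid's algorithm: 110 = 1·83 + 27, 83 = 3·27 + 2, 27 = 13·2 + 1; back-substituting gives 1 = 57·83 − 43·110, so 83⁻¹ ≡ 57 (mod 110).
Since σ is injective, we compute σ⁻¹(89): solve 83x + 5 ≡ 89 (mod 110), i.e. 83x ≡ 84 (mod 110).
Multiplying by 83⁻¹ = 57 gives x ≡ 57·84 = 4788 = 43·110 + 58 ≡ 58 (mod 110).
Check: σ(58) = 83·58 + 5 = 4819 = 43·110 + 89 ≡ 89 (mod 110).

58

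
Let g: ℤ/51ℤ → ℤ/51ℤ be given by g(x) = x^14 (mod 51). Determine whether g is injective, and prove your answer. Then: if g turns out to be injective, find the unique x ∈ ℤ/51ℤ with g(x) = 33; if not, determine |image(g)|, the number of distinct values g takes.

g(7): Repeated squaring mod 51: 7^1 ≡ 7, 7^2 ≡ 7² = 49, 7^4 ≡ 49² = 2401 ≡ 4, 7^8 ≡ 4² = 16. Since 14 = 8 + 4 + 2, 7^14 ≡ 16·4·49: 16·4 = 64 ≡ 13, then 13·49 = 637 ≡ 25. So 7^14 ≡ 25 (mod 51).
g(10): Repeated squaring mod 51: 10^1 ≡ 10, 10^2 ≡ 10² = 100 ≡ 49, 10^4 ≡ 49² = 2401 ≡ 4, 10^8 ≡ 4² = 16. Since 14 = 8 + 4 + 2, 10^14 ≡ 16·4·49: 16·4 = 64 ≡ 13, then 13·49 = 637 ≡ 25. So 10^14 ≡ 25 (mod 51).
So g(7) = g(10) = 25 while 7 ≠ 10, therefore g is not injective.
Since g is not injective, we determine |image(g)|. Computing x^14 mod 51 for each x (by repeated squaring, reducing mod 51 at every step), the values g(0), g(1), …, g(50) are: 0, 1, 13, 36, 16, 49, 9, 25, 4, 21, 25, 43, 15, 16, 19, 30, 1, 34, 18, 13, 19, 33, 49, 43, 42, 4, 4, 42, 43, 49, 33, 19, 13, 18, 34, 1, 30, 19, 16, 15, 43, 25, 21, 4, 25, 9, 49, 16, 36, 13, 1.
The distinct values are {0, 1, 4, 9, 13, 15, 16, 18, 19, 21, 25, 30, 33, 34, 36, 42, 43, 49}; there are 18 of them.

18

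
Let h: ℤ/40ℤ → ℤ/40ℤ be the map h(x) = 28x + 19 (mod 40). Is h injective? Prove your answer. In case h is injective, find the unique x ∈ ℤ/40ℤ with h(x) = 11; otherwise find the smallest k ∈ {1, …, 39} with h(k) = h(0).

10

We have gcd(28, 40) = 4 > 1. Taking u = 0 and v = 10: h(0) = 19 and h(10) = 28·10 + 19 = 299 ≡ 19 (mod 40).
So h(0) = h(10) while 0 ≠ 10, thus h is not injective.
Since h is not injective, we find the least positive k with h(k) = h(0): this means 28k ≡ 0 (mod 40), i.e. 40 ∣ 28k. Since gcd(28, 40) = 4, dividing through by 4 this holds exactly when 10 ∣ 7k, and as gcd(7, 10) = 1, exactly when 10 ∣ k.
The smallest positive such k is 10.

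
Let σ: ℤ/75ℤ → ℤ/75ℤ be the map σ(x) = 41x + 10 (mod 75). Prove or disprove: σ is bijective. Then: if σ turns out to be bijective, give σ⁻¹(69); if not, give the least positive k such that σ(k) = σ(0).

If σ(s) = σ(t), then 41s ≡ 41t (mod 75). Because gcd(41, 75) = 1, we may cancel 41 to get s ≡ t (mod 75).
We now compute 41⁻¹ mod 75 explicitly. Euclid's algorithm: 75 = 1·41 + 34, 41 = 1·34 + 7, 34 = 4·7 + 6, 7 = 1·6 + 1; back-substituting gives 1 = 11·41 − 6·75, so 41⁻¹ ≡ 11 (mod 75).
For any y ∈ ℤ/75ℤ, x = 11(y − 10) mod 75 satisfies σ(x) = 41·11(y − 10) + 10 ≡ y (since 41·11 ≡ 1 mod 75). So every y has a preimage.
Thus σ is bijective.
Since σ is bijective, we compute σ⁻¹(69): solve 41x + 10 ≡ 69 (mod 75), i.e. 41x ≡ 59 (mod 75).
Multiplying by 41⁻¹ = 11 gives x ≡ 11·59 = 649 = 8·75 + 49 ≡ 49 (mod 75).
Check: σ(49) = 41·49 + 10 = 2019 = 26·75 + 69 ≡ 69 (mod 75).

49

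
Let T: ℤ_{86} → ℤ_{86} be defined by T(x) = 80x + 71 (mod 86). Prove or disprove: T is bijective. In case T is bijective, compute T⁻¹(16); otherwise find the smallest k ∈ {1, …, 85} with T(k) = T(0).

43

By definition, injectivity means: for all x_1, x_2 in the domain, T(x_1) = T(x_2) implies x_1 = x_2.
We have gcd(80, 86) = 2 > 1. Taking x_1 = 0 and x_2 = 43: T(0) = 71 and T(43) = 80·43 + 71 = 3511 ≡ 71 (mod 86).
So T(0) = T(43) while 0 ≠ 43, thus T is not injective, hence not bijective.
Since T is not bijective, we find the least positive k with T(k) = T(0): this means 80k ≡ 0 (mod 86), i.e. 86 ∣ 80k. Since gcd(80, 86) = 2, dividing through by 2 this holds exactly when 43 ∣ 40k, and as gcd(40, 43) = 1, exactly when 43 ∣ k.
The smallest positive such k is 43.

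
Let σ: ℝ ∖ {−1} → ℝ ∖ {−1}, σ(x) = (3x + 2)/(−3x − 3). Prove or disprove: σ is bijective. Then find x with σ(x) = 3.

-11/12

Suppose σ(x_1) = σ(x_2). Cross-multiplying: (3x_1 + 2)(−3x_2 − 3) = (3x_2 + 2)(−3x_1 − 3).
Expanding both sides and cancelling the symmetric terms leaves −3·(x_1 − x_2) = 0. Since −3 ≠ 0, x_1 = x_2. Hence σ is injective.
For any y ≠ −1, solving y(−3x − 3) = 3x + 2 for x gives a well-defined x ≠ −1. So σ is surjective.
Thus σ is bijective.
Solving σ(x) = 3: cross-multiplying gives 3x + 2 = 3(−3x − 3), which rearranges to 12x = −11, so x = −11/12.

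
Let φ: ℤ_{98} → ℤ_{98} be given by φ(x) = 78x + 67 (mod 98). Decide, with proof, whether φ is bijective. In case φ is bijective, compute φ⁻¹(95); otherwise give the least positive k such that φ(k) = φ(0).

We have gcd(78, 98) = 2 > 1. Taking s = 0 and t = 49: φ(0) = 67 and φ(49) = 78·49 + 67 = 3889 ≡ 67 (mod 98).
So φ(0) = φ(49) while 0 ≠ 49, thus φ is not injective, hence not bijective.
Since φ is not bijective, we find the least positive k with φ(k) = φ(0): this means 78k ≡ 0 (mod 98), i.e. 98 ∣ 78k. Since gcd(78, 98) = 2, dividing through by 2 this holds exactly when 49 ∣ 39k, and as gcd(39, 49) = 1, exactly when 49 ∣ k.
The smallest positive such k is 49.

49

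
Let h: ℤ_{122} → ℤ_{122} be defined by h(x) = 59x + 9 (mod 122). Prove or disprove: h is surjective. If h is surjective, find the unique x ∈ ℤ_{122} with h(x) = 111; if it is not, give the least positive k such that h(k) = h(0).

Recall: surjectivity means every element of the codomain has a preimage under h.
Since gcd(59, 122) = 1, 59 is invertible modulo 122. Euclid's algorithm: 122 = 2·59 + 4, 59 = 14·4 + 3, 4 = 1·3 + 1; back-substituting gives 1 = 91·59 − 44·122, so 59⁻¹ ≡ 91 (mod 122).
For any y ∈ ℤ_{122}, x = 91(y − 9) mod 122 satisfies h(x) = 59·91(y − 9) + 9 ≡ y (since 59·91 ≡ 1 mod 122). So every y has a preimage.
Hence h is surjective.
Since h is surjective, we compute h⁻¹(111): solve 59x + 9 ≡ 111 (mod 122), i.e. 59x ≡ 102 (mod 122).
Multiplying by 59⁻¹ = 91 gives x ≡ 91·102 = 9282 = 76·122 + 10 ≡ 10 (mod 122).
Check: h(10) = 59·10 + 9 = 599 = 4·122 + 111 ≡ 111 (mod 122).

10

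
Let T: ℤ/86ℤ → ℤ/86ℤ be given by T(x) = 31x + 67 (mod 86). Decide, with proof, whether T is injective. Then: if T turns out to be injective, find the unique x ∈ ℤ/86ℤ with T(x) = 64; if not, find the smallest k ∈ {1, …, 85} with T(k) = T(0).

11

By definition, T is injective when T(a) = T(b) forces a = b.
Suppose T(a) = T(b) in ℤ/86ℤ. Then 31a + 67 ≡ 31b + 67 (mod 86), thus 31(a − b) ≡ 0 (mod 86).
Since gcd(31, 86) = 1, 31 is invertible modulo 86, thus a − b ≡ 0 (mod 86), i.e. a = b.
So T is injective.
We now compute 31⁻¹ mod 86 explicitly. Euclid's algorithm: 86 = 2·31 + 24, 31 = 1·24 + 7, 24 = 3·7 + 3, 7 = 2·3 + 1; back-substituting gives 1 = 25·31 − 9·86, so 31⁻¹ ≡ 25 (mod 86).
Since T is injective, we compute T⁻¹(64): solve 31x + 67 ≡ 64 (mod 86), i.e. 31x ≡ 83 (mod 86).
Multiplying by 31⁻¹ = 25 gives x ≡ 25·83 = 2075 = 24·86 + 11 ≡ 11 (mod 86).
Check: T(11) = 31·11 + 67 = 408 = 4·86 + 64 ≡ 64 (mod 86).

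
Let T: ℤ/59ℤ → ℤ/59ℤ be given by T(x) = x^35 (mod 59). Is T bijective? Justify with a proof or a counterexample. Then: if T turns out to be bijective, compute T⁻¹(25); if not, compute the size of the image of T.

4

Since 59 is prime, the nonzero elements of ℤ/59ℤ form a cyclic group of order 58.
As gcd(35, 58) = 1, raising to the 35th power is a bijection on this group: if a^35 ≡ b^35 then (ab^{−1})^35 = 1, and the only element of order dividing gcd(35, 58) = 1 is 1, so a = b.
With T(0) = 0 this makes T injective on all of ℤ/59ℤ, hence bijective (finite equal-size domain and codomain). In particular T is bijective.
Since T is bijective, we find the preimage of 25. The inverse of x ↦ x^35 on (ℤ/59ℤ)^× is x ↦ x^5, because 35·5 = 175 = 3·58 + 1 ≡ 1 (mod 58) and x^{58} = 1 for x ≠ 0 (Fermat). So T⁻¹(25) = 25^5 mod 59.
Repeated squaring mod 59: 25^1 ≡ 25, 25^2 ≡ 25² = 625 ≡ 35, 25^4 ≡ 35² = 1225 ≡ 45. Since 5 = 4 + 1, 25^5 ≡ 45·25: 45·25 = 1125 ≡ 4. So 25^5 ≡ 4 (mod 59).
Hence T⁻¹(25) = 4.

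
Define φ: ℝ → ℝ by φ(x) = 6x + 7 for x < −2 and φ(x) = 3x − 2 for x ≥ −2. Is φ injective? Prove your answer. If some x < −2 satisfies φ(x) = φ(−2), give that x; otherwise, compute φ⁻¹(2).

Both pieces are strictly increasing (slopes 6 and 3), so each is injective on its own interval.
The left piece maps (−∞, −2) onto (−∞, −5); the right piece maps [−2, ∞) onto [−8, ∞).
These images overlap. In particular φ(−2) = −8 (right piece), and solving 6x + 7 = −8 on the left piece gives x = −5/2 < −2.
So φ(−5/2) = φ(−2) with −5/2 ≠ −2, and φ is not injective. This x = −5/2 is the requested value below −2.

-5/2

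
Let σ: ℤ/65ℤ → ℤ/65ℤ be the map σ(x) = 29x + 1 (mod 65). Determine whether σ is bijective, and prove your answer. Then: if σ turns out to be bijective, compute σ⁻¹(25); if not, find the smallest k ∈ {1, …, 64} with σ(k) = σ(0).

By definition, injectivity means: for all a, b in the domain, σ(a) = σ(b) implies a = b.
Suppose σ(a) = σ(b) in ℤ/65ℤ. Then 29a + 1 ≡ 29b + 1 (mod 65), therefore 29(a − b) ≡ 0 (mod 65).
Since gcd(29, 65) = 1, 29 is invertible modulo 65, therefore a − b ≡ 0 (mod 65), i.e. a = b.
We now compute 29⁻¹ mod 65 explicitly. Euclid's algorithm: 65 = 2·29 + 7, 29 = 4·7 + 1; back-substituting gives 1 = 9·29 − 4·65, so 29⁻¹ ≡ 9 (mod 65).
For any y ∈ ℤ/65ℤ, x = 9(y − 1) mod 65 satisfies σ(x) = 29·9(y − 1) + 1 ≡ y (since 29·9 ≡ 1 mod 65). So every y has a preimage.
Thus σ is bijective.
Since σ is bijective, we compute σ⁻¹(25): solve 29x + 1 ≡ 25 (mod 65), i.e. 29x ≡ 24 (mod 65).
Multiplying by 29⁻¹ = 9 gives x ≡ 9·24 = 216 = 3·65 + 21 ≡ 21 (mod 65).
Check: σ(21) = 29·21 + 1 = 610 = 9·65 + 25 ≡ 25 (mod 65).

21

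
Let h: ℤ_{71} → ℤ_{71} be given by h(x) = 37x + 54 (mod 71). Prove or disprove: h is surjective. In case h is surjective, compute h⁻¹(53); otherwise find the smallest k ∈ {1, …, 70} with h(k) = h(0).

Recall that surjectivity means every element of the codomain has a preimage under h.
Since gcd(37, 71) = 1, 37 is invertible modulo 71. Euclid's algorithm: 71 = 1·37 + 34, 37 = 1·34 + 3, 34 = 11·3 + 1; back-substituting gives 1 = 48·37 − 25·71, so 37⁻¹ ≡ 48 (mod 71).
Then y ↦ 48(y − 54) is a two-sided inverse to h, so every y ∈ ℤ_{71} has a preimage.
So h is surjective.
Since h is surjective, we compute h⁻¹(53): solve 37x + 54 ≡ 53 (mod 71), i.e. 37x ≡ 70 (mod 71).
Multiplying by 37⁻¹ = 48 gives x ≡ 48·70 = 3360 = 47·71 + 23 ≡ 23 (mod 71).
Check: h(23) = 37·23 + 54 = 905 = 12·71 + 53 ≡ 53 (mod 71).

23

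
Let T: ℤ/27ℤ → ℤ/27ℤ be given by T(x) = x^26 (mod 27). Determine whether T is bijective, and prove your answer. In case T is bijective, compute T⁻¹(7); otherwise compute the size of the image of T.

T(0) = 0^26 = 0.
T(3): Repeated squaring mod 27: 3^1 ≡ 3, 3^2 ≡ 3² = 9, 3^4 ≡ 9² = 81 ≡ 0, 3^8 ≡ 0² = 0, 3^16 ≡ 0² = 0. Since 26 = 16 + 8 + 2, 3^26 ≡ 0·0·9: 0·0 = 0, then 0·9 = 0. So 3^26 ≡ 0 (mod 27).
So T(0) = T(3) = 0 while 0 ≠ 3, hence T is not injective, hence not bijective.
Since T is not bijective, we determine |image(T)|. Computing x^26 mod 27 for each x (by repeated squaring, reducing mod 27 at every step), the values T(0), T(1), …, T(26) are: 0, 1, 13, 0, 7, 16, 0, 4, 10, 0, 19, 22, 0, 25, 25, 0, 22, 19, 0, 10, 4, 0, 16, 7, 0, 13, 1.
The distinct values are {0, 1, 4, 7, 10, 13, 16, 19, 22, 25}; there are 10 of them.

10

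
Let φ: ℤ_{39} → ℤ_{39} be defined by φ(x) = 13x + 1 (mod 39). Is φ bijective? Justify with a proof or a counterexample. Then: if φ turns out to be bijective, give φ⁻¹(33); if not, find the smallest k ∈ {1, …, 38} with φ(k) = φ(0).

3

Recall that φ is injective when φ(s) = φ(t) forces s = t.
We have gcd(13, 39) = 13 > 1. Taking s = 0 and t = 3: φ(0) = 1 and φ(3) = 13·3 + 1 = 40 ≡ 1 (mod 39).
So φ(0) = φ(3) while 0 ≠ 3, so φ is not injective, hence not bijective.
Since φ is not bijective, we find the least positive k with φ(k) = φ(0): this means 13k ≡ 0 (mod 39), i.e. 39 ∣ 13k. Since gcd(13, 39) = 13, dividing through by 13 this holds exactly when 3 ∣ k.
The smallest positive such k is 3.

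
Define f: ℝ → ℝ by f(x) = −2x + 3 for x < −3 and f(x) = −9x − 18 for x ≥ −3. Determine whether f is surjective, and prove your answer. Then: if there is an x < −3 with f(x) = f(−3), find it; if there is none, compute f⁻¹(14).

Both pieces are strictly decreasing (slopes −2 and −9), so each is injective on its own interval.
The left piece maps (−∞, −3) onto (9, ∞); the right piece maps [−3, ∞) onto (−∞, 9].
These images together cover ℝ, so f is surjective.
Because the two images are disjoint, no x < −3 has f(x) = f(−3), so we compute f⁻¹(14): 14 lies in (9, ∞), so solve −2x + 3 = 14: x = (14 − 3)/(−2) = −11/2.

-11/2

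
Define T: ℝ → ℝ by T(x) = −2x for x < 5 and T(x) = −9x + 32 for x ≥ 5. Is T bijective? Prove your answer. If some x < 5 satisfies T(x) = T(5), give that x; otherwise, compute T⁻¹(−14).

Both pieces are strictly decreasing (slopes −2 and −9), so each is injective on its own interval.
The left piece maps (−∞, 5) onto (−10, ∞); the right piece maps [5, ∞) onto (−∞, −13].
The images leave a gap (−10 has no preimage), so T is not surjective, hence not bijective.
Because the two images are disjoint, no x < 5 has T(x) = T(5), so we compute T⁻¹(−14): −14 lies in (−∞, −13], so solve −9x + 32 = −14: x = (−14 − 32)/(−9) = 46/9.

46/9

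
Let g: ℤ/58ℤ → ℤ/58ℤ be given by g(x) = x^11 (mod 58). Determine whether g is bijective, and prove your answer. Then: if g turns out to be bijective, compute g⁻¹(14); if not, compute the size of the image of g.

Computing x^11 mod 58 for each x (by repeated squaring, reducing mod 58 at every step), the values g(0), g(1), …, g(57) are: 0, 1, 18, 15, 34, 13, 38, 23, 32, 51, 2, 39, 46, 33, 8, 21, 54, 41, 48, 27, 36, 55, 6, 49, 16, 53, 14, 11, 28, 29, 30, 47, 44, 5, 42, 9, 52, 3, 22, 31, 10, 17, 4, 37, 50, 25, 12, 19, 56, 7, 26, 35, 20, 45, 24, 43, 40, 57.
Every element of ℤ/58ℤ appears exactly once in this list, so g is a bijection, and in particular bijective.
Since g is bijective, we read off the preimage of 14 from the same table: g(26) = 14, so g⁻¹(14) = 26.

26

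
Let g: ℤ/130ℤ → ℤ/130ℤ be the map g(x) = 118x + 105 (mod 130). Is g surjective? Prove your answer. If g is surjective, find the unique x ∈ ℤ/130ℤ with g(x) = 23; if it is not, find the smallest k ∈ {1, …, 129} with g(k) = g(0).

65

Recall that g is surjective if every y in the codomain equals g(x) for some x in the domain.
Since gcd(118, 130) = 2, we have 118x ≡ 0 (mod 2) for all x, so g(x) ≡ 1 (mod 2).
But 0 ≢ 1 (mod 2), so 0 ∈ ℤ/130ℤ has no preimage. So g is not surjective.
Since g is not surjective, we find the least positive k with g(k) = g(0): this means 118k ≡ 0 (mod 130), i.e. 130 ∣ 118k. Since gcd(118, 130) = 2, dividing through by 2 this holds exactly when 65 ∣ 59k, and as gcd(59, 65) = 1, exactly when 65 ∣ k.
The smallest positive such k is 65.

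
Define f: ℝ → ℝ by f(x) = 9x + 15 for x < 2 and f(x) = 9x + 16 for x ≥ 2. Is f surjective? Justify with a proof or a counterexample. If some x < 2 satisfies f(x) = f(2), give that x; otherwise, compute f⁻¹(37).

7/3

Both pieces are strictly increasing (slopes 9 and 9), so each is injective on its own interval.
The left piece maps (−∞, 2) onto (−∞, 33); the right piece maps [2, ∞) onto [34, ∞).
The union (−∞, 33) ∪ [34, ∞) omits the interval between 33 and 34; in particular 33 has no preimage. So f is not surjective.
Because the two images are disjoint, no x < 2 has f(x) = f(2), so we compute f⁻¹(37): 37 lies in [34, ∞), so solve 9x + 16 = 37: x = (37 − 16)/9 = 7/3.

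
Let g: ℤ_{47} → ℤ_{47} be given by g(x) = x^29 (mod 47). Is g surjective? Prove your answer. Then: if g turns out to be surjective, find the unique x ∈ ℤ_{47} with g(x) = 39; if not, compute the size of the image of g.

Since 47 is prime, the nonzero elements of ℤ_{47} form a cyclic group of order 46.
As gcd(29, 46) = 1, raising to the 29th power is a bijection on this group: if x_1^29 ≡ x_2^29 then (x_1x_2^{−1})^29 = 1, and the only element of order dividing gcd(29, 46) = 1 is 1, so x_1 = x_2.
With g(0) = 0 this makes g injective on all of ℤ_{47}, hence bijective (finite equal-size domain and codomain). In particular g is surjective.
Since g is surjective, we find the preimage of 39. The inverse of x ↦ x^29 on (ℤ_{47})^× is x ↦ x^27, because 29·27 = 783 = 17·46 + 1 ≡ 1 (mod 46) and x^{46} = 1 for x ≠ 0 (Fermat). So g⁻¹(39) = 39^27 mod 47.
Repeated squaring mod 47: 39^1 ≡ 39, 39^2 ≡ 39² = 1521 ≡ 17, 39^4 ≡ 17² = 289 ≡ 7, 39^8 ≡ 7² = 49 ≡ 2, 39^16 ≡ 2² = 4. Since 27 = 16 + 8 + 2 + 1, 39^27 ≡ 4·2·17·39: 4·2 = 8, then 8·17 = 136 ≡ 42, then 42·39 = 1638 ≡ 40. So 39^27 ≡ 40 (mod 47).
Hence g⁻¹(39) = 40.

40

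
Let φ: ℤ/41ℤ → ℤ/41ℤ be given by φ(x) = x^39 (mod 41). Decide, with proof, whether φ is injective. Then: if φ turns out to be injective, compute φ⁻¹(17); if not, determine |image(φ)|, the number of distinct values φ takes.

Since 41 is prime, the nonzero elements of ℤ/41ℤ form a cyclic group of order 40.
As gcd(39, 40) = 1, raising to the 39th power is a bijection on this group: if u^39 ≡ v^39 then (uv^{−1})^39 = 1, and the only element of order dividing gcd(39, 40) = 1 is 1, so u = v.
With φ(0) = 0 this makes φ injective on all of ℤ/41ℤ, hence bijective (finite equal-size domain and codomain). In particular φ is injective.
Since φ is injective, we find the preimage of 17. The inverse of x ↦ x^39 on (ℤ/41ℤ)^× is x ↦ x^39, because 39·39 = 1521 = 38·40 + 1 ≡ 1 (mod 40) and x^{40} = 1 for x ≠ 0 (Fermat). So φ⁻¹(17) = 17^39 mod 41.
Repeated squaring mod 41: 17^1 ≡ 17, 17^2 ≡ 17² = 289 ≡ 2, 17^4 ≡ 2² = 4, 17^8 ≡ 4² = 16, 17^16 ≡ 16² = 256 ≡ 10, 17^32 ≡ 10² = 100 ≡ 18. Since 39 = 32 + 4 + 2 + 1, 17^39 ≡ 18·4·2·17: 18·4 = 72 ≡ 31, then 31·2 = 62 ≡ 21, then 21·17 = 357 ≡ 29. So 17^39 ≡ 29 (mod 41).
Hence φ⁻¹(17) = 29.

29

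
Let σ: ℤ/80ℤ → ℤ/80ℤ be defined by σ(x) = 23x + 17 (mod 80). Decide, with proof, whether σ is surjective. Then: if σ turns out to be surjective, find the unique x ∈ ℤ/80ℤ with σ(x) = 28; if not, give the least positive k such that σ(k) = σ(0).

77

Since gcd(23, 80) = 1, 23 is invertible modulo 80. Euclid's algorithm: 80 = 3·23 + 11, 23 = 2·11 + 1; back-substituting gives 1 = 7·23 − 2·80, so 23⁻¹ ≡ 7 (mod 80).
Then y ↦ 7(y − 17) is a two-sided inverse to σ, so every y ∈ ℤ/80ℤ has a preimage.
Therefore σ is surjective.
Since σ is surjective, we compute σ⁻¹(28): solve 23x + 17 ≡ 28 (mod 80), i.e. 23x ≡ 11 (mod 80).
Multiplying by 23⁻¹ = 7 gives x ≡ 7·11 = 77 ≡ 77 (mod 80).
Check: σ(77) = 23·77 + 17 = 1788 = 22·80 + 28 ≡ 28 (mod 80).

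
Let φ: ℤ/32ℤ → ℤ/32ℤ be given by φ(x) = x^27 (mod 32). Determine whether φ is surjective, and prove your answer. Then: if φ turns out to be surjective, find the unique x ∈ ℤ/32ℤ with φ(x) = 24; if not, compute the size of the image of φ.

17

φ(0) = 0^27 = 0.
φ(2): Repeated squaring mod 32: 2^1 ≡ 2, 2^2 ≡ 2² = 4, 2^4 ≡ 4² = 16, 2^8 ≡ 16² = 256 ≡ 0, 2^16 ≡ 0² = 0. Since 27 = 16 + 8 + 2 + 1, 2^27 ≡ 0·0·4·2: 0·0 = 0, then 0·4 = 0, then 0·2 = 0. So 2^27 ≡ 0 (mod 32).
So φ(0) = φ(2) = 0 while 0 ≠ 2, so φ is not injective.
A non-injective map from the 32-element set ℤ/32ℤ to itself takes at most 31 distinct values, so it cannot be surjective. Therefore φ is not surjective.
Since φ is not surjective, we determine |image(φ)|. Computing x^27 mod 32 for each x (by repeated squaring, reducing mod 32 at every step), the values φ(0), φ(1), …, φ(31) are: 0, 1, 0, 27, 0, 29, 0, 23, 0, 25, 0, 19, 0, 21, 0, 15, 0, 17, 0, 11, 0, 13, 0, 7, 0, 9, 0, 3, 0, 5, 0, 31.
The distinct values are {0, 1, 3, 5, 7, 9, 11, 13, 15, 17, 19, 21, 23, 25, 27, 29, 31}; there are 17 of them.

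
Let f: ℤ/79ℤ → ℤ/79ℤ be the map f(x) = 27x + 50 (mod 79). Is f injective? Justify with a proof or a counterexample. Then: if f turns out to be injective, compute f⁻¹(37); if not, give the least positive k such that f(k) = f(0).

Suppose f(s) = f(t) in ℤ/79ℤ. Then 27s + 50 ≡ 27t + 50 (mod 79), therefore 27(s − t) ≡ 0 (mod 79).
Since gcd(27, 79) = 1, 27 is invertible modulo 79, so s − t ≡ 0 (mod 79), i.e. s = t.
Hence f is injective.
We now compute 27⁻¹ mod 79 explicitly. Euclid's algorithm: 79 = 2·27 + 25, 27 = 1·25 + 2, 25 = 12·2 + 1; back-substituting gives 1 = 41·27 − 14·79, so 27⁻¹ ≡ 41 (mod 79).
Since f is injective, we compute f⁻¹(37): solve 27x + 50 ≡ 37 (mod 79), i.e. 27x ≡ 66 (mod 79).
Multiplying by 27⁻¹ = 41 gives x ≡ 41·66 = 2706 = 34·79 + 20 ≡ 20 (mod 79).
Check: f(20) = 27·20 + 50 = 590 = 7·79 + 37 ≡ 37 (mod 79).

20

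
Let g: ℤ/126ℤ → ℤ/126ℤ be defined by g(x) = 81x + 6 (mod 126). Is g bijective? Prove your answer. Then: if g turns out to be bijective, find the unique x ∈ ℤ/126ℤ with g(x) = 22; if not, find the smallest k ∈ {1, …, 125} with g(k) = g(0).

We have gcd(81, 126) = 9 > 1. Taking a = 0 and b = 14: g(0) = 6 and g(14) = 81·14 + 6 = 1140 ≡ 6 (mod 126).
So g(0) = g(14) while 0 ≠ 14, thus g is not injective, hence not bijective.
Since g is not bijective, we find the least positive k with g(k) = g(0): this means 81k ≡ 0 (mod 126), i.e. 126 ∣ 81k. Since gcd(81, 126) = 9, dividing through by 9 this holds exactly when 14 ∣ 9k, and as gcd(9, 14) = 1, exactly when 14 ∣ k.
The smallest positive such k is 14.

14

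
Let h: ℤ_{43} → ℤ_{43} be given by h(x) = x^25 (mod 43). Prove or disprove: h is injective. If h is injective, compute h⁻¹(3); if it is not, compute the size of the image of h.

Since 43 is prime, the nonzero elements of ℤ_{43} form a cyclic group of order 42.
As gcd(25, 42) = 1, raising to the 25th power is a bijection on this group: if a^25 ≡ b^25 then (ab^{−1})^25 = 1, and the only element of order dividing gcd(25, 42) = 1 is 1, so a = b.
With h(0) = 0 this makes h injective on all of ℤ_{43}, hence bijective (finite equal-size domain and codomain). In particular h is injective.
Since h is injective, we find the preimage of 3. The inverse of x ↦ x^25 on (ℤ_{43})^× is x ↦ x^37, because 25·37 = 925 = 22·42 + 1 ≡ 1 (mod 42) and x^{42} = 1 for x ≠ 0 (Fermat). So h⁻¹(3) = 3^37 mod 43.
Repeated squaring mod 43: 3^1 ≡ 3, 3^2 ≡ 3² = 9, 3^4 ≡ 9² = 81 ≡ 38, 3^8 ≡ 38² = 1444 ≡ 25, 3^16 ≡ 25² = 625 ≡ 23, 3^32 ≡ 23² = 529 ≡ 13. Since 37 = 32 + 4 + 1, 3^37 ≡ 13·38·3: 13·38 = 494 ≡ 21, then 21·3 = 63 ≡ 20. So 3^37 ≡ 20 (mod 43).
Hence h⁻¹(3) = 20.

20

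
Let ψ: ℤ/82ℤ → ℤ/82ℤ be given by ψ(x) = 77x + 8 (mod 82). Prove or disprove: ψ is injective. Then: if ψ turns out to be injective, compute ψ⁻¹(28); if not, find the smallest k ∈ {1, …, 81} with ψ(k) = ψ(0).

78

Recall: injectivity means: for all a, b in the domain, ψ(a) = ψ(b) implies a = b.
Suppose ψ(a) = ψ(b) in ℤ/82ℤ. Then 77a + 8 ≡ 77b + 8 (mod 82), hence 77(a − b) ≡ 0 (mod 82).
Since gcd(77, 82) = 1, 77 is invertible modulo 82, so a − b ≡ 0 (mod 82), i.e. a = b.
Thus ψ is injective.
We now compute 77⁻¹ mod 82 explicitly. Euclid's algorithm: 82 = 1·77 + 5, 77 = 15·5 + 2, 5 = 2·2 + 1; back-substituting gives 1 = 49·77 − 46·82, so 77⁻¹ ≡ 49 (mod 82).
Since ψ is injective, we compute ψ⁻¹(28): solve 77x + 8 ≡ 28 (mod 82), i.e. 77x ≡ 20 (mod 82).
Multiplying by 77⁻¹ = 49 gives x ≡ 49·20 = 980 = 11·82 + 78 ≡ 78 (mod 82).
Check: ψ(78) = 77·78 + 8 = 6014 = 73·82 + 28 ≡ 28 (mod 82).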